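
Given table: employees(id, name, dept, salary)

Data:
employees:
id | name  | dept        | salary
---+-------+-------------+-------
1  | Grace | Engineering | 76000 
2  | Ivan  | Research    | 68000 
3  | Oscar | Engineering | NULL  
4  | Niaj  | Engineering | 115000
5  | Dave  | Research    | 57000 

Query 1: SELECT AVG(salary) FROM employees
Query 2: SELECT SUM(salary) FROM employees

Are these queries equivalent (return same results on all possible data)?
No, not equivalent

Query 1 returns: [(79000.0,)]
Query 2 returns: [(316000,)]

Reason: AVG vs SUM give different aggregate values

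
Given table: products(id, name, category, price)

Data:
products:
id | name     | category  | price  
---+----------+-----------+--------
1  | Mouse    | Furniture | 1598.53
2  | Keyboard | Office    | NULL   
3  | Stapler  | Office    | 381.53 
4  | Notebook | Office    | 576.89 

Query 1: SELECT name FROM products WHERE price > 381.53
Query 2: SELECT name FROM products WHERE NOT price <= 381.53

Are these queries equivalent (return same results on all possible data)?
Yes, equivalent

Both queries return: [('Mouse',), ('Notebook',)]

Reason: Both filter price > 381.53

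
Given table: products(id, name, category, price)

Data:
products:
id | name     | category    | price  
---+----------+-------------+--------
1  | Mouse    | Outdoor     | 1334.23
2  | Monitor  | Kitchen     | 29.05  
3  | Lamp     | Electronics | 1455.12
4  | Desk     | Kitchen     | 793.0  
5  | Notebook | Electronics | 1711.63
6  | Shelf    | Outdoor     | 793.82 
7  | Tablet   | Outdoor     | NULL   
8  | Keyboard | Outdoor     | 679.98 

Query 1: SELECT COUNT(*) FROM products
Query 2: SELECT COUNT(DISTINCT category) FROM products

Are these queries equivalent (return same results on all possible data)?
No, not equivalent

Query 1 returns: [(8,)]
Query 2 returns: [(3,)]

Reason: COUNT(*) counts rows, COUNT(DISTINCT category) counts unique categorys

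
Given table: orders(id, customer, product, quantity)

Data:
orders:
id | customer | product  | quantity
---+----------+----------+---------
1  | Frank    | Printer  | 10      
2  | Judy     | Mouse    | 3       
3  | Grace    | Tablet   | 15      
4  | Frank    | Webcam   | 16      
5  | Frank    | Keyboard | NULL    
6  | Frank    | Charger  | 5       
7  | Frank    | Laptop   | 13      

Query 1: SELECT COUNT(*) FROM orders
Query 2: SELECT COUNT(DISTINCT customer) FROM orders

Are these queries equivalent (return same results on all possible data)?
No, not equivalent

Query 1 returns: [(7,)]
Query 2 returns: [(3,)]

Reason: COUNT(*) counts rows, COUNT(DISTINCT customer) counts unique customers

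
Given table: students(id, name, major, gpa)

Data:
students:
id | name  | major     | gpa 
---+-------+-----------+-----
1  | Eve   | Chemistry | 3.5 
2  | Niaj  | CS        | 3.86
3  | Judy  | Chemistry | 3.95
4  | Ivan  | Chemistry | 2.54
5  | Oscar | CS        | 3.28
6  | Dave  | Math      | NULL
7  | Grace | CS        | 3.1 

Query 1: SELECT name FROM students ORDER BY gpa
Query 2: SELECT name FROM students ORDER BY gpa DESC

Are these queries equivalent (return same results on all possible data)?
No, not equivalent

Query 1 returns: [('Dave',), ('Ivan',), ('Grace',), ('Oscar',), ('Eve',), ('Niaj',), ('Judy',)]
Query 2 returns: [('Judy',), ('Niaj',), ('Eve',), ('Oscar',), ('Grace',), ('Ivan',), ('Dave',)]

Reason: ASC vs DESC gives opposite ordering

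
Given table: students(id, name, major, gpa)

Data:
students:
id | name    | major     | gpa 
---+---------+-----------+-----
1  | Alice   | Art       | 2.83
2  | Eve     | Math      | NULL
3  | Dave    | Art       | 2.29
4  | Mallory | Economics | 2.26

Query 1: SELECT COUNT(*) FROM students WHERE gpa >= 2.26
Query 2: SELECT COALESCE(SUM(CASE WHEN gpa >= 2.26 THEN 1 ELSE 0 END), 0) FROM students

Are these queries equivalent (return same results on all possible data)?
Yes, equivalent

Both queries return: [(3,)]

Reason: COUNT with WHERE vs conditional SUM (COALESCE handles empty-table NULL)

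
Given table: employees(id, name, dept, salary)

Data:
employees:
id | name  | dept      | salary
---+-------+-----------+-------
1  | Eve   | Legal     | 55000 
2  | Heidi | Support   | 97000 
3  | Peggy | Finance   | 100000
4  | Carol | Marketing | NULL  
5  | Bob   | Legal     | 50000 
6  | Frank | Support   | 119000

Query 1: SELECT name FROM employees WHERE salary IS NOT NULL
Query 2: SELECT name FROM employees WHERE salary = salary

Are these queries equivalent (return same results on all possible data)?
Yes, equivalent

Both queries return: [('Bob',), ('Eve',), ('Frank',), ('Heidi',), ('Peggy',)]

Reason: IS NOT NULL vs self-equality (both exclude NULLs)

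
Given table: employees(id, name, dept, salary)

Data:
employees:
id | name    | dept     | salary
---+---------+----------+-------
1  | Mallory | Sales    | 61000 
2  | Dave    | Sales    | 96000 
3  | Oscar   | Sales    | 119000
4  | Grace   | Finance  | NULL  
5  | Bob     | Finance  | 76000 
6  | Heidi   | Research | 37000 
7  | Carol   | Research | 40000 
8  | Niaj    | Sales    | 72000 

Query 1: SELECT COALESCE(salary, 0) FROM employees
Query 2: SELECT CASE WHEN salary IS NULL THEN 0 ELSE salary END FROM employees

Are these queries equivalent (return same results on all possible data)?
Yes, equivalent

Both queries return: [(0,), (37000,), (40000,), (61000,), (72000,), (76000,), (96000,), (119000,)]

Reason: COALESCE vs CASE for NULL handling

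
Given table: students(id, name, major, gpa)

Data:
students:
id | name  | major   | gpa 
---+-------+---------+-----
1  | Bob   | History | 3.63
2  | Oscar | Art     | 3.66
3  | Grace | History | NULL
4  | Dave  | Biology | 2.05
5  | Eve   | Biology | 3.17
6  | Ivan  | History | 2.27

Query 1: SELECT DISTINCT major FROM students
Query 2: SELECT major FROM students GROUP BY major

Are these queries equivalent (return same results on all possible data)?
Yes, equivalent

Both queries return: [('Art',), ('Biology',), ('History',)]

Reason: Both get unique majors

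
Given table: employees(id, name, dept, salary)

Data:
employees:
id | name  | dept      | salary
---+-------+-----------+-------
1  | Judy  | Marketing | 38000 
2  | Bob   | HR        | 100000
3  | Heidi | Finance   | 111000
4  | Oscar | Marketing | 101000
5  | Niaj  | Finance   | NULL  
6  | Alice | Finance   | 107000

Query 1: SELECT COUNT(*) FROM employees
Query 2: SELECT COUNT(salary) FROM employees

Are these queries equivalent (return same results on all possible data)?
No, not equivalent

Query 1 returns: [(6,)]
Query 2 returns: [(5,)]

Reason: COUNT(*) includes NULLs, COUNT(column) excludes them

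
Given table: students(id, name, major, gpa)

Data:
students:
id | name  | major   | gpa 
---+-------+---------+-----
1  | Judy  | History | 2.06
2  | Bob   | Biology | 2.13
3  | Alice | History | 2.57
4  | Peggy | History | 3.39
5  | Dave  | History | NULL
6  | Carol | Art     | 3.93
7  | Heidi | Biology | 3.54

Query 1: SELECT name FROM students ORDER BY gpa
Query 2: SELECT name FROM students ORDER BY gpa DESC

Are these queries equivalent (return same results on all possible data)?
No, not equivalent

Query 1 returns: [('Dave',), ('Judy',), ('Bob',), ('Alice',), ('Peggy',), ('Heidi',), ('Carol',)]
Query 2 returns: [('Carol',), ('Heidi',), ('Peggy',), ('Alice',), ('Bob',), ('Judy',), ('Dave',)]

Reason: ASC vs DESC gives opposite ordering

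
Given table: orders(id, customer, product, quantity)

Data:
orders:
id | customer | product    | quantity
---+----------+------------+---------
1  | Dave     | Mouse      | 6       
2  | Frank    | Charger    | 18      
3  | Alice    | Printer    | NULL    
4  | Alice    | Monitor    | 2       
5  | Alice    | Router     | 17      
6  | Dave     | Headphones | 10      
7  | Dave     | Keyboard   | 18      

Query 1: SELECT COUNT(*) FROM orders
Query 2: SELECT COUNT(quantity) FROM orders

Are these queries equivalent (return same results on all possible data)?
No, not equivalent

Query 1 returns: [(7,)]
Query 2 returns: [(6,)]

Reason: COUNT(*) includes NULLs, COUNT(column) excludes them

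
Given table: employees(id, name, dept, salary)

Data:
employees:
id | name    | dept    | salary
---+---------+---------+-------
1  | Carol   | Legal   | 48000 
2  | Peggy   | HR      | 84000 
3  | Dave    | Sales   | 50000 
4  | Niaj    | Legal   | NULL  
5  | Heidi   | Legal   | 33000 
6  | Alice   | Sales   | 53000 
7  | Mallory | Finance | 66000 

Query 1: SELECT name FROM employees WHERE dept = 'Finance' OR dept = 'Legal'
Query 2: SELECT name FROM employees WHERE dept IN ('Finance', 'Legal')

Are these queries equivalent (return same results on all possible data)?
Yes, equivalent

Both queries return: [('Carol',), ('Heidi',), ('Mallory',), ('Niaj',)]

Reason: OR vs IN are equivalent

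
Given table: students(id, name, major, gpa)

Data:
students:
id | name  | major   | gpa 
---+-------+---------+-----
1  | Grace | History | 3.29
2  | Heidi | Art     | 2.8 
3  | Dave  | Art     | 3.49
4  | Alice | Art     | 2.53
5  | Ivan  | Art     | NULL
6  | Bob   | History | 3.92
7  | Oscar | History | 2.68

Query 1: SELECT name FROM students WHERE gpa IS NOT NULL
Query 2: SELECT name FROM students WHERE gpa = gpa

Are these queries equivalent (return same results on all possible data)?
Yes, equivalent

Both queries return: [('Alice',), ('Bob',), ('Dave',), ('Grace',), ('Heidi',), ('Oscar',)]

Reason: IS NOT NULL vs self-equality (both exclude NULLs)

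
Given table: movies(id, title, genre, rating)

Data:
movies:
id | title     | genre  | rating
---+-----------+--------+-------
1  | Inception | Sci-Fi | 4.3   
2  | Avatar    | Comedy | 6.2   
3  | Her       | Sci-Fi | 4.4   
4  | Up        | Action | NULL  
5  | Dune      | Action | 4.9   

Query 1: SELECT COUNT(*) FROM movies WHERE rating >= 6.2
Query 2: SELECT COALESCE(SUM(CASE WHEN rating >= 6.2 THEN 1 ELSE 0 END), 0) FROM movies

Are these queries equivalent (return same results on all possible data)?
Yes, equivalent

Both queries return: [(1,)]

Reason: COUNT with WHERE vs conditional SUM (COALESCE handles empty-table NULL)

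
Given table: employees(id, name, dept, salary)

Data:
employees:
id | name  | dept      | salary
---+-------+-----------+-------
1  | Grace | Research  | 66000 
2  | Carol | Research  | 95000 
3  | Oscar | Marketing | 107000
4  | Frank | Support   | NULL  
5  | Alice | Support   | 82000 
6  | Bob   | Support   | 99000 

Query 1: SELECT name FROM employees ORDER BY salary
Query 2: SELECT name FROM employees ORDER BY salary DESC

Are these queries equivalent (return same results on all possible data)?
No, not equivalent

Query 1 returns: [('Frank',), ('Grace',), ('Alice',), ('Carol',), ('Bob',), ('Oscar',)]
Query 2 returns: [('Oscar',), ('Bob',), ('Carol',), ('Alice',), ('Grace',), ('Frank',)]

Reason: ASC vs DESC gives opposite ordering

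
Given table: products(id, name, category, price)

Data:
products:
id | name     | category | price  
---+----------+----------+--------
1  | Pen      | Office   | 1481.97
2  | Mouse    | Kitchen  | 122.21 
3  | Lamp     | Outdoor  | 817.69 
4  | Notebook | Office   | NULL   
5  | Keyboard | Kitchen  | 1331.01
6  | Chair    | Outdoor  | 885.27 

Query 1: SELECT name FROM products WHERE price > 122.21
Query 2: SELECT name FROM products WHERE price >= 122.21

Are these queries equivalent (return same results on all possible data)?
No, not equivalent

Query 1 returns: [('Pen',), ('Lamp',), ('Keyboard',), ('Chair',)]
Query 2 returns: [('Pen',), ('Mouse',), ('Lamp',), ('Keyboard',), ('Chair',)]

Reason: > vs >= gives different results when price = 122.21 exists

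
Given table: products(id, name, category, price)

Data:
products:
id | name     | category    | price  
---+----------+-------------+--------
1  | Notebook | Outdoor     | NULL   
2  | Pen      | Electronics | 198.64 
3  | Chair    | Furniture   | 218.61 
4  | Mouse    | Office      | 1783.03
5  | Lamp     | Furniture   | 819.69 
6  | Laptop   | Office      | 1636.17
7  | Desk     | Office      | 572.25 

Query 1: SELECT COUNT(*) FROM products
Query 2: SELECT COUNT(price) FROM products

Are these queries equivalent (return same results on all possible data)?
No, not equivalent

Query 1 returns: [(7,)]
Query 2 returns: [(6,)]

Reason: COUNT(*) includes NULLs, COUNT(column) excludes them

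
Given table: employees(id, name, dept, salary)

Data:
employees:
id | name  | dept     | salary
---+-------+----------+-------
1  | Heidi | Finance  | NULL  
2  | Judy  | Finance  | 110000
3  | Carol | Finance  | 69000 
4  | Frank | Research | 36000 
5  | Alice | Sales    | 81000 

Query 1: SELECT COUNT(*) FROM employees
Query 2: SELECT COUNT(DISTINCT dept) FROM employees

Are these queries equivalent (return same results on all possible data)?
No, not equivalent

Query 1 returns: [(5,)]
Query 2 returns: [(3,)]

Reason: COUNT(*) counts rows, COUNT(DISTINCT dept) counts unique depts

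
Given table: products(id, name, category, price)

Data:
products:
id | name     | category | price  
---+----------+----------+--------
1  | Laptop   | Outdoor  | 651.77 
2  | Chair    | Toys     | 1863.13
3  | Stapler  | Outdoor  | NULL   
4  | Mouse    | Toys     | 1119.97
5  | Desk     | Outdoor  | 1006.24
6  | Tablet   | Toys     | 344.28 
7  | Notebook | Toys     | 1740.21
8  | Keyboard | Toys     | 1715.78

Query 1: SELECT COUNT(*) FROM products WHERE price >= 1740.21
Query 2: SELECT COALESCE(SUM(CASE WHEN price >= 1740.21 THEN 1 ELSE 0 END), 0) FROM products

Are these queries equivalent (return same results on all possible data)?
Yes, equivalent

Both queries return: [(2,)]

Reason: COUNT with WHERE vs conditional SUM (COALESCE handles empty-table NULL)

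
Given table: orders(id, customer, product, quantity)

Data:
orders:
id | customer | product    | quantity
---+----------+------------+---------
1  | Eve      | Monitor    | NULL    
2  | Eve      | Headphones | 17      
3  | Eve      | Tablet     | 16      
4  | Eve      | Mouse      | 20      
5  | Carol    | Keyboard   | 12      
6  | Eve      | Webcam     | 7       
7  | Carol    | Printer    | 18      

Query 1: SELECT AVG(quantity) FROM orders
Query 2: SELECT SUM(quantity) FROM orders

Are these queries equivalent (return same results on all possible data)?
No, not equivalent

Query 1 returns: [(15.0,)]
Query 2 returns: [(90,)]

Reason: AVG vs SUM give different aggregate values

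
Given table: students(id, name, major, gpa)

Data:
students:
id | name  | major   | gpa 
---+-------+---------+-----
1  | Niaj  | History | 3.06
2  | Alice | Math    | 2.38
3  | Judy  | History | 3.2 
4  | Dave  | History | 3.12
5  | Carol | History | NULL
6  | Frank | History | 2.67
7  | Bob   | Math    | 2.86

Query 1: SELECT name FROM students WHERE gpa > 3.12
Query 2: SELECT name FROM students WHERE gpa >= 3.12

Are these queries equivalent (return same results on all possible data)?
No, not equivalent

Query 1 returns: [('Judy',)]
Query 2 returns: [('Judy',), ('Dave',)]

Reason: > vs >= gives different results when gpa = 3.12 exists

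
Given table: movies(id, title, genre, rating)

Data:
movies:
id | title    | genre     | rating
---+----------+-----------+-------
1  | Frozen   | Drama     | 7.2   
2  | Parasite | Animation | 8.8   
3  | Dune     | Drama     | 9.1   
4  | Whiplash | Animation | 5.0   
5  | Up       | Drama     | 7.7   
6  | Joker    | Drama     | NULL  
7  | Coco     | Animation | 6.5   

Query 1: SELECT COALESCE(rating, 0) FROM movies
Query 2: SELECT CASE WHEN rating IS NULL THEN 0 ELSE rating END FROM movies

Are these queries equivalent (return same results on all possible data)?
Yes, equivalent

Both queries return: [(0,), (5.0,), (6.5,), (7.2,), (7.7,), (8.8,), (9.1,)]

Reason: COALESCE vs CASE for NULL handling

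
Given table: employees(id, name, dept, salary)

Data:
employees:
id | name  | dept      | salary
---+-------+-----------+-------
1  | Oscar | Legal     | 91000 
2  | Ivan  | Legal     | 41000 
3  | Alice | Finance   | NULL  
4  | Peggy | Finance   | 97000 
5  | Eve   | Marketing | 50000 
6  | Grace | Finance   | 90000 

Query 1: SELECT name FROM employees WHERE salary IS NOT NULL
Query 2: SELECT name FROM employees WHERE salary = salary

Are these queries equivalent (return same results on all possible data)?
Yes, equivalent

Both queries return: [('Eve',), ('Grace',), ('Ivan',), ('Oscar',), ('Peggy',)]

Reason: IS NOT NULL vs self-equality (both exclude NULLs)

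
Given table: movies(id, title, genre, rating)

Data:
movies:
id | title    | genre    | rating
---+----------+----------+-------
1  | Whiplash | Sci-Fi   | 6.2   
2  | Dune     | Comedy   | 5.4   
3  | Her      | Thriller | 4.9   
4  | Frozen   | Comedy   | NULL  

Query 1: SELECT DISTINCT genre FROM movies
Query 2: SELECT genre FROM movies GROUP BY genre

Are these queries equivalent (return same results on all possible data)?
Yes, equivalent

Both queries return: [('Comedy',), ('Sci-Fi',), ('Thriller',)]

Reason: Both get unique genres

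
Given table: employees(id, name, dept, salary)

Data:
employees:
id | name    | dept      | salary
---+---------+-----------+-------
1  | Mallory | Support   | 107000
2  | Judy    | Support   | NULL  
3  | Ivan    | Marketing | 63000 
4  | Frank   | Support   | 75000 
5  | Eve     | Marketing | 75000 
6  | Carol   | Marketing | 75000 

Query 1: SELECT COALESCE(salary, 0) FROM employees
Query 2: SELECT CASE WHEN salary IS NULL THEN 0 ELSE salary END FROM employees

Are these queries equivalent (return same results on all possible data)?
Yes, equivalent

Both queries return: [(0,), (63000,), (75000,), (75000,), (75000,), (107000,)]

Reason: COALESCE vs CASE for NULL handling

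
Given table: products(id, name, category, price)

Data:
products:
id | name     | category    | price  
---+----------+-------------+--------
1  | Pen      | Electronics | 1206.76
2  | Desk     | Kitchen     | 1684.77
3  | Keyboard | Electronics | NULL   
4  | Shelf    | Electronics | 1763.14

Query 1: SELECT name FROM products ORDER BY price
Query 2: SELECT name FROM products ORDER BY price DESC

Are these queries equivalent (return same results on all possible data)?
No, not equivalent

Query 1 returns: [('Keyboard',), ('Pen',), ('Desk',), ('Shelf',)]
Query 2 returns: [('Shelf',), ('Desk',), ('Pen',), ('Keyboard',)]

Reason: ASC vs DESC gives opposite ordering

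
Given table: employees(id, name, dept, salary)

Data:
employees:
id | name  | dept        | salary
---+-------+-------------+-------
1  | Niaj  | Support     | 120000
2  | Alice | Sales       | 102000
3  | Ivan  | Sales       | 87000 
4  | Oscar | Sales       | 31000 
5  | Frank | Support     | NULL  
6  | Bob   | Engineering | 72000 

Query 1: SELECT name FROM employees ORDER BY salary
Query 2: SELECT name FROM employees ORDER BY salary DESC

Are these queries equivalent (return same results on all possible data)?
No, not equivalent

Query 1 returns: [('Frank',), ('Oscar',), ('Bob',), ('Ivan',), ('Alice',), ('Niaj',)]
Query 2 returns: [('Niaj',), ('Alice',), ('Ivan',), ('Bob',), ('Oscar',), ('Frank',)]

Reason: ASC vs DESC gives opposite ordering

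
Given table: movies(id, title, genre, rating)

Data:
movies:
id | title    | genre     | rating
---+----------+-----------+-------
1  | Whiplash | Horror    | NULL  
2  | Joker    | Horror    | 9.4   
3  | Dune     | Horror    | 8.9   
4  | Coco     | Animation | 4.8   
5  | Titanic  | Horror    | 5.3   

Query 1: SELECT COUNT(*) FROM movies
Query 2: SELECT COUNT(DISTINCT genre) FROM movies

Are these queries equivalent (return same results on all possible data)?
No, not equivalent

Query 1 returns: [(5,)]
Query 2 returns: [(2,)]

Reason: COUNT(*) counts rows, COUNT(DISTINCT genre) counts unique genres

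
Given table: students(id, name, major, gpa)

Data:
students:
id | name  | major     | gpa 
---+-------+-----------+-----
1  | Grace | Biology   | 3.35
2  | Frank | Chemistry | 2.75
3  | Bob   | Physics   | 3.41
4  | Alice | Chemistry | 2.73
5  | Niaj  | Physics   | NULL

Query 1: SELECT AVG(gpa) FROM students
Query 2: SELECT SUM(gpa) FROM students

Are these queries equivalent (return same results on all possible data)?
No, not equivalent

Query 1 returns: [(3.06,)]
Query 2 returns: [(12.24,)]

Reason: AVG vs SUM give different aggregate values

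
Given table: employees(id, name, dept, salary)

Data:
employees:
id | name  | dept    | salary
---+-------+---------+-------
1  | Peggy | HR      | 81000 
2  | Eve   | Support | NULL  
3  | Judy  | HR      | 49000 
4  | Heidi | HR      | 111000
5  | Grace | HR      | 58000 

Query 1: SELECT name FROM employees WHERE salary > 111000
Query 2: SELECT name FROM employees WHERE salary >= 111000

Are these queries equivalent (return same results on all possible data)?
No, not equivalent

Query 1 returns: []
Query 2 returns: [('Heidi',)]

Reason: > vs >= gives different results when salary = 111000 exists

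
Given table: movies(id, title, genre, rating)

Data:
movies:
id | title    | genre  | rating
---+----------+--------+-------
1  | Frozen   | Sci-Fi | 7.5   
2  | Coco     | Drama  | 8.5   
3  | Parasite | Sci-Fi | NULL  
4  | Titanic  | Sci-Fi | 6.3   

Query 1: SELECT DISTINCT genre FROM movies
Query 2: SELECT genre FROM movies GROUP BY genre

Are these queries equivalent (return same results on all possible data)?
Yes, equivalent

Both queries return: [('Drama',), ('Sci-Fi',)]

Reason: Both get unique genres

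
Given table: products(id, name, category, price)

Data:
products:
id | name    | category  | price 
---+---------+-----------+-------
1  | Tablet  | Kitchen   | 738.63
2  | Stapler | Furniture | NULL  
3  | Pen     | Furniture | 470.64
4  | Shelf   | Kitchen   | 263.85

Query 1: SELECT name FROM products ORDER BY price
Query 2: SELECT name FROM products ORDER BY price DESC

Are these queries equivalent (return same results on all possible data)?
No, not equivalent

Query 1 returns: [('Stapler',), ('Shelf',), ('Pen',), ('Tablet',)]
Query 2 returns: [('Tablet',), ('Pen',), ('Shelf',), ('Stapler',)]

Reason: ASC vs DESC gives opposite ordering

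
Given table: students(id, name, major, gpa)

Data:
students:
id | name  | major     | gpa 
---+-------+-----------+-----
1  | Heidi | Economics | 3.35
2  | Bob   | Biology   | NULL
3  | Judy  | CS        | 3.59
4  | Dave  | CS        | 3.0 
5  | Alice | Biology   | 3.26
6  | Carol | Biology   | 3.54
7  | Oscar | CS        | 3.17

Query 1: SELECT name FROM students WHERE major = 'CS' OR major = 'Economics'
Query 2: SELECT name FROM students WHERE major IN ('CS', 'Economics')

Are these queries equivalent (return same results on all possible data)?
Yes, equivalent

Both queries return: [('Dave',), ('Heidi',), ('Judy',), ('Oscar',)]

Reason: OR vs IN are equivalent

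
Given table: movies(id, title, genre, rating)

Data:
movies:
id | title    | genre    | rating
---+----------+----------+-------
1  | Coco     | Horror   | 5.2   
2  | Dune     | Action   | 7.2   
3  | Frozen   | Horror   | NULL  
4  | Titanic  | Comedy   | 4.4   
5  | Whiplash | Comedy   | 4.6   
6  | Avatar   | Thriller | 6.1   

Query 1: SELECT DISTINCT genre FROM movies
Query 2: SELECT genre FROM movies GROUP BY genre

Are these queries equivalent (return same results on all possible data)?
Yes, equivalent

Both queries return: [('Action',), ('Comedy',), ('Horror',), ('Thriller',)]

Reason: Both get unique genres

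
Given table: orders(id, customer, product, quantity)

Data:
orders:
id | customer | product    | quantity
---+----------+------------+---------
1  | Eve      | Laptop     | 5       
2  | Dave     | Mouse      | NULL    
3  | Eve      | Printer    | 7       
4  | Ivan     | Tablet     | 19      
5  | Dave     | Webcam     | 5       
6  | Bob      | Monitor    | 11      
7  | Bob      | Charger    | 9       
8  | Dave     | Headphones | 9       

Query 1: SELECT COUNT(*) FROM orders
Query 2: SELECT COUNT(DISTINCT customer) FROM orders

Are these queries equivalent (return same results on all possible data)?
No, not equivalent

Query 1 returns: [(8,)]
Query 2 returns: [(4,)]

Reason: COUNT(*) counts rows, COUNT(DISTINCT customer) counts unique customers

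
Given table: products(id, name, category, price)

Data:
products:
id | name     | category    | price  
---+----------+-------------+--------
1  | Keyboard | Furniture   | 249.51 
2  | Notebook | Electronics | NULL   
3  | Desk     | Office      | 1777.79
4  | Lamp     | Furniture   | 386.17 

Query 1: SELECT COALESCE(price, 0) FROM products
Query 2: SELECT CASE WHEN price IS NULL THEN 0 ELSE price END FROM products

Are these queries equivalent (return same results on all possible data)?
Yes, equivalent

Both queries return: [(0,), (249.51,), (386.17,), (1777.79,)]

Reason: COALESCE vs CASE for NULL handling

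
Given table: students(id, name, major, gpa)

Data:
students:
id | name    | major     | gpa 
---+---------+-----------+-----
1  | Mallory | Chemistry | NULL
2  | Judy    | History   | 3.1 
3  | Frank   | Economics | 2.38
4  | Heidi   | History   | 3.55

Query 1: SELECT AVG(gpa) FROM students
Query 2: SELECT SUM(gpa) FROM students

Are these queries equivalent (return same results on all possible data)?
No, not equivalent

Query 1 returns: [(3.01,)]
Query 2 returns: [(9.03,)]

Reason: AVG vs SUM give different aggregate values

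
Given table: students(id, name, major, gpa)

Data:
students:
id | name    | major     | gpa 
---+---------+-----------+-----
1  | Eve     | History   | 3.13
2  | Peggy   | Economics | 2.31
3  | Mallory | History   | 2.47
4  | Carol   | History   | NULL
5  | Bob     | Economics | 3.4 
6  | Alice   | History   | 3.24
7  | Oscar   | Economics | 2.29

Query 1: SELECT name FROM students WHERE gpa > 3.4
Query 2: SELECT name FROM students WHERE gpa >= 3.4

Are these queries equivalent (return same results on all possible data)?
No, not equivalent

Query 1 returns: []
Query 2 returns: [('Bob',)]

Reason: > vs >= gives different results when gpa = 3.4 exists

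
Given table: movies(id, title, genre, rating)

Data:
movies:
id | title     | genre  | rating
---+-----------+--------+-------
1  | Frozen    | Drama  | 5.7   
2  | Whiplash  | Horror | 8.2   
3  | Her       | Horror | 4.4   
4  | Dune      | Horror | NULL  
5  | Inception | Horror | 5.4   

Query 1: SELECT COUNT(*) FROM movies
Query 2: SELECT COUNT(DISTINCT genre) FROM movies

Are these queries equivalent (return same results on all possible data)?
No, not equivalent

Query 1 returns: [(5,)]
Query 2 returns: [(2,)]

Reason: COUNT(*) counts rows, COUNT(DISTINCT genre) counts unique genres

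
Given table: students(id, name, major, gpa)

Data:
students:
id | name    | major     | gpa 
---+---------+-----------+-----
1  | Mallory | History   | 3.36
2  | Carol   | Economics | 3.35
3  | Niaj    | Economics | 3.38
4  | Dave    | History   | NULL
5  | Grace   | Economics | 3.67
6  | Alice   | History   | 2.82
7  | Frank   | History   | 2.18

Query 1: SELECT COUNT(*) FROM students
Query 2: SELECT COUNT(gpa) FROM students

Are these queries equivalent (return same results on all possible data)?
No, not equivalent

Query 1 returns: [(7,)]
Query 2 returns: [(6,)]

Reason: COUNT(*) includes NULLs, COUNT(column) excludes them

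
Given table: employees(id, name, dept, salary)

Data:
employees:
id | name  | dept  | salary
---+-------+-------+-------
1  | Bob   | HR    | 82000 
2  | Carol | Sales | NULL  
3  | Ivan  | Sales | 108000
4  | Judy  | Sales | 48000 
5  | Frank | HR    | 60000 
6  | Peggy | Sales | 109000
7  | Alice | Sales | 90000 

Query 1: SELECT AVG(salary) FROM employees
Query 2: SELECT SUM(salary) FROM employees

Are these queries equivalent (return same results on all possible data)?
No, not equivalent

Query 1 returns: [(82833.33333333333,)]
Query 2 returns: [(497000,)]

Reason: AVG vs SUM give different aggregate values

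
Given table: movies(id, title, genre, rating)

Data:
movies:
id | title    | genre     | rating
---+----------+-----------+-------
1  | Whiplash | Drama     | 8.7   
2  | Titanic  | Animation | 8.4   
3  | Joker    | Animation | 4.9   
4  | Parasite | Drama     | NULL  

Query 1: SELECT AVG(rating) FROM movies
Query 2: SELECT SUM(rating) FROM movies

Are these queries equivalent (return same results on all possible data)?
No, not equivalent

Query 1 returns: [(7.333333333333333,)]
Query 2 returns: [(22.0,)]

Reason: AVG vs SUM give different aggregate values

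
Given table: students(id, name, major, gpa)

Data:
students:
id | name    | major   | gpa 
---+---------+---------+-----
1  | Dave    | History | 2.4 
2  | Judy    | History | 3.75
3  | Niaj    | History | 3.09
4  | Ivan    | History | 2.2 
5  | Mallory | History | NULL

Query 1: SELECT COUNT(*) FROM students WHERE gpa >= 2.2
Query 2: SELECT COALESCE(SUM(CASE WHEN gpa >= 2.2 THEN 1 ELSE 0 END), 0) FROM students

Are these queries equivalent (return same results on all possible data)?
Yes, equivalent

Both queries return: [(4,)]

Reason: COUNT with WHERE vs conditional SUM (COALESCE handles empty-table NULL)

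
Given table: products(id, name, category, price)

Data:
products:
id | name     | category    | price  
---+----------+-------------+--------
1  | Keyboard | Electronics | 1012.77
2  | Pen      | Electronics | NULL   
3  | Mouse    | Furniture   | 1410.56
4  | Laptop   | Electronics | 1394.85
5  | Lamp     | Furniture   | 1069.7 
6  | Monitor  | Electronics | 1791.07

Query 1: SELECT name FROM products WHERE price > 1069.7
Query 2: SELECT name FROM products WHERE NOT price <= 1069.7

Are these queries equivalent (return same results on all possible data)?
Yes, equivalent

Both queries return: [('Laptop',), ('Monitor',), ('Mouse',)]

Reason: Both filter price > 1069.7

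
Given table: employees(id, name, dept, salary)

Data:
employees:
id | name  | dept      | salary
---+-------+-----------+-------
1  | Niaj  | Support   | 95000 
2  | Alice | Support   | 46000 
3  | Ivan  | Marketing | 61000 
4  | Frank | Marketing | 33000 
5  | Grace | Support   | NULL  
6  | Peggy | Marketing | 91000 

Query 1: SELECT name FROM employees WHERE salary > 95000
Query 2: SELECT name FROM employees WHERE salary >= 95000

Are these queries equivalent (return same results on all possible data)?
No, not equivalent

Query 1 returns: []
Query 2 returns: [('Niaj',)]

Reason: > vs >= gives different results when salary = 95000 exists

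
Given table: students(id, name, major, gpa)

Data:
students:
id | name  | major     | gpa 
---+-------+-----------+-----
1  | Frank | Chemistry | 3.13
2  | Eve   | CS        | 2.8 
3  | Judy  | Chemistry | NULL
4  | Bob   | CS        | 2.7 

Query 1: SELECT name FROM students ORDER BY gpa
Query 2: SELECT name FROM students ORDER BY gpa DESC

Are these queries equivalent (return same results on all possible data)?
No, not equivalent

Query 1 returns: [('Judy',), ('Bob',), ('Eve',), ('Frank',)]
Query 2 returns: [('Frank',), ('Eve',), ('Bob',), ('Judy',)]

Reason: ASC vs DESC gives opposite ordering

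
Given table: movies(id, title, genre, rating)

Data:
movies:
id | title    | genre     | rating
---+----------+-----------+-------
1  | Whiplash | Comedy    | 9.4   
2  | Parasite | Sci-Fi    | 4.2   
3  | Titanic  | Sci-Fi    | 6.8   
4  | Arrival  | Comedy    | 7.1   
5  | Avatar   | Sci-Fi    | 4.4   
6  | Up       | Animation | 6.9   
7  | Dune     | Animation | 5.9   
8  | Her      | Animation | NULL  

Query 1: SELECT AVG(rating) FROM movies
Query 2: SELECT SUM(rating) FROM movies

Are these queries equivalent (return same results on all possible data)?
No, not equivalent

Query 1 returns: [(6.385714285714286,)]
Query 2 returns: [(44.7,)]

Reason: AVG vs SUM give different aggregate values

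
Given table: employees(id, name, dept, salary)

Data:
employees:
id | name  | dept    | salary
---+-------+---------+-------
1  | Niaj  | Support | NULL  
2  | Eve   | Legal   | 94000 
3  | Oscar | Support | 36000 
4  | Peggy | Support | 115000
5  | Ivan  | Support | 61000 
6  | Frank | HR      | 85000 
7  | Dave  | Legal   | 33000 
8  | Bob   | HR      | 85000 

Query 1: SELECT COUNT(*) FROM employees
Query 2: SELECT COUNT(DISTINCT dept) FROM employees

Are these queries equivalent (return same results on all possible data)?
No, not equivalent

Query 1 returns: [(8,)]
Query 2 returns: [(3,)]

Reason: COUNT(*) counts rows, COUNT(DISTINCT dept) counts unique depts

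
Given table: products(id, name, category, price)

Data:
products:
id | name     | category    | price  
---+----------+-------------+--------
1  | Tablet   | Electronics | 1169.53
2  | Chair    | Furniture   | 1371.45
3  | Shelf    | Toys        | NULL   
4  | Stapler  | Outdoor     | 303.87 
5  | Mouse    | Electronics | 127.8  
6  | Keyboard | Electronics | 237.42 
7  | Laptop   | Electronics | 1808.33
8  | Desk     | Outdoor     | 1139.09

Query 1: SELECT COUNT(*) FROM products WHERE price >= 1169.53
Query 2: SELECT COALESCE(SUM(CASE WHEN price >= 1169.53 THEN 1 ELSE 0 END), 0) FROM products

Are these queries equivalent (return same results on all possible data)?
Yes, equivalent

Both queries return: [(3,)]

Reason: COUNT with WHERE vs conditional SUM (COALESCE handles empty-table NULL)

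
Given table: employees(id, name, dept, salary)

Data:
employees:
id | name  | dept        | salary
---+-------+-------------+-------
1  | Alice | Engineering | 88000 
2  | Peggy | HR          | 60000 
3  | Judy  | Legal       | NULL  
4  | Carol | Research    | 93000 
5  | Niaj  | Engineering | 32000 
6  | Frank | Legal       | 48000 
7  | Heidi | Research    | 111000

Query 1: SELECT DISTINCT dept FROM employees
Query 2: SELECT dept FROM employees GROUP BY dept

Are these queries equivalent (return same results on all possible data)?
Yes, equivalent

Both queries return: [('Engineering',), ('HR',), ('Legal',), ('Research',)]

Reason: Both get unique depts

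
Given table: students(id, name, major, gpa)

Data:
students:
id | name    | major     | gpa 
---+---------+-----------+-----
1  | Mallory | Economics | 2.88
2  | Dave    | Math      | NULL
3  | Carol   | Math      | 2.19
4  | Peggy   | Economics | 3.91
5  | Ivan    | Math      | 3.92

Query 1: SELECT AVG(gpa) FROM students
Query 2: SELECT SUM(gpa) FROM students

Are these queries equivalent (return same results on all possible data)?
No, not equivalent

Query 1 returns: [(3.225,)]
Query 2 returns: [(12.9,)]

Reason: AVG vs SUM give different aggregate values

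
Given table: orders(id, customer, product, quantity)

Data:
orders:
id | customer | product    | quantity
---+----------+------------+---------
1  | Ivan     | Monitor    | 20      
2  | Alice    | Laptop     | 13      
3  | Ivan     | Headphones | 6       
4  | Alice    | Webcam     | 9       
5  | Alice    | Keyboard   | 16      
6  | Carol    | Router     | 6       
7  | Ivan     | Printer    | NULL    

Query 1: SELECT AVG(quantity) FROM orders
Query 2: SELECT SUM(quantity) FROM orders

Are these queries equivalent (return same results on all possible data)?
No, not equivalent

Query 1 returns: [(11.666666666666666,)]
Query 2 returns: [(70,)]

Reason: AVG vs SUM give different aggregate values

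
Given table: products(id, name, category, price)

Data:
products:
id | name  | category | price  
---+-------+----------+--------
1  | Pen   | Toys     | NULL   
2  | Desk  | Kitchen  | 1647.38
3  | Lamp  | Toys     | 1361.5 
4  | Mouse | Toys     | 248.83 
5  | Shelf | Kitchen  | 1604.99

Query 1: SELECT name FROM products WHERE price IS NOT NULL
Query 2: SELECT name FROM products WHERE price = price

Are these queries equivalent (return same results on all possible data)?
Yes, equivalent

Both queries return: [('Desk',), ('Lamp',), ('Mouse',), ('Shelf',)]

Reason: IS NOT NULL vs self-equality (both exclude NULLs)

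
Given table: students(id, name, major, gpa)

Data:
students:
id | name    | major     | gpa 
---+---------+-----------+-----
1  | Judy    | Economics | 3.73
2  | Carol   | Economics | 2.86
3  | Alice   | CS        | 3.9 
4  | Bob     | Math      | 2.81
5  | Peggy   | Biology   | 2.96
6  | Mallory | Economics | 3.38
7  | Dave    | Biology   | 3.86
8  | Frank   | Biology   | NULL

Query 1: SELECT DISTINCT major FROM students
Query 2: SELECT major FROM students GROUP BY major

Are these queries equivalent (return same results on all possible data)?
Yes, equivalent

Both queries return: [('Biology',), ('CS',), ('Economics',), ('Math',)]

Reason: Both get unique majors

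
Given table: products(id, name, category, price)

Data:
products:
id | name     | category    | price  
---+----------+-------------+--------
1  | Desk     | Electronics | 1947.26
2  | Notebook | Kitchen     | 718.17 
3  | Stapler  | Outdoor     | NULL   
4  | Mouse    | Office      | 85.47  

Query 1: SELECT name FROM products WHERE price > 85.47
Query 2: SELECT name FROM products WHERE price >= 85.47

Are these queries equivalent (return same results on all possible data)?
No, not equivalent

Query 1 returns: [('Desk',), ('Notebook',)]
Query 2 returns: [('Desk',), ('Notebook',), ('Mouse',)]

Reason: > vs >= gives different results when price = 85.47 exists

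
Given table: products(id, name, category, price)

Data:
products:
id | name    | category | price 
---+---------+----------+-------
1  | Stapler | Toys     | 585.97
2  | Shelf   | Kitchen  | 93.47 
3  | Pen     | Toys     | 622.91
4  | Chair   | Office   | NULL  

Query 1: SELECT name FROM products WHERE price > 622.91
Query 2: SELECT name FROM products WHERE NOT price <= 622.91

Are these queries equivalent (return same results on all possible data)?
Yes, equivalent

Both queries return: []

Reason: Both filter price > 622.91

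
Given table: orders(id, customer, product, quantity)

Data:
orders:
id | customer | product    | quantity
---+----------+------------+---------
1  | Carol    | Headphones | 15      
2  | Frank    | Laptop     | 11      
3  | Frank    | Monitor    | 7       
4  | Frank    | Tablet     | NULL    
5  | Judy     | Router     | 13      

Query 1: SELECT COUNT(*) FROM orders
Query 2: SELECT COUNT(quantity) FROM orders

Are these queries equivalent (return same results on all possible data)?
No, not equivalent

Query 1 returns: [(5,)]
Query 2 returns: [(4,)]

Reason: COUNT(*) includes NULLs, COUNT(column) excludes them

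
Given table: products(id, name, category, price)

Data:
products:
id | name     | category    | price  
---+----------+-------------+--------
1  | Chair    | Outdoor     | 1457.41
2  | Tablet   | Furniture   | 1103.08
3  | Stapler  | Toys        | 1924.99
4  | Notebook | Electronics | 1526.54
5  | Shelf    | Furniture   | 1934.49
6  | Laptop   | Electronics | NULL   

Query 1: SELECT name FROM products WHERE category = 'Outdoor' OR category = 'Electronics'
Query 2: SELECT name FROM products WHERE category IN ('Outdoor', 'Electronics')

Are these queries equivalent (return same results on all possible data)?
Yes, equivalent

Both queries return: [('Chair',), ('Laptop',), ('Notebook',)]

Reason: OR vs IN are equivalent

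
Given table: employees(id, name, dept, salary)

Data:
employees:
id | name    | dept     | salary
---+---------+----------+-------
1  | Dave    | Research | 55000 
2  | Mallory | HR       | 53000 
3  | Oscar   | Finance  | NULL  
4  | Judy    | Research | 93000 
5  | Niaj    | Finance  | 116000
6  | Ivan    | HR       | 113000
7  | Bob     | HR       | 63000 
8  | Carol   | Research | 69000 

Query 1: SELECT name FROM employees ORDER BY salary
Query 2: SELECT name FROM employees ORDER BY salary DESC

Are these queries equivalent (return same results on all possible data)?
No, not equivalent

Query 1 returns: [('Oscar',), ('Mallory',), ('Dave',), ('Bob',), ('Carol',), ('Judy',), ('Ivan',), ('Niaj',)]
Query 2 returns: [('Niaj',), ('Ivan',), ('Judy',), ('Carol',), ('Bob',), ('Dave',), ('Mallory',), ('Oscar',)]

Reason: ASC vs DESC gives opposite ordering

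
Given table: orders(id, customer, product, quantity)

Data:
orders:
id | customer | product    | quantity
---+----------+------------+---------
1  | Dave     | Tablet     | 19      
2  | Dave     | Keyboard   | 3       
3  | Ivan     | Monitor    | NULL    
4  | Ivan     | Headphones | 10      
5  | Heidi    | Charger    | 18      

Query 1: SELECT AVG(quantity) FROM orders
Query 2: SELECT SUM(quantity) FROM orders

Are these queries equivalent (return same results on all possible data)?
No, not equivalent

Query 1 returns: [(12.5,)]
Query 2 returns: [(50,)]

Reason: AVG vs SUM give different aggregate values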